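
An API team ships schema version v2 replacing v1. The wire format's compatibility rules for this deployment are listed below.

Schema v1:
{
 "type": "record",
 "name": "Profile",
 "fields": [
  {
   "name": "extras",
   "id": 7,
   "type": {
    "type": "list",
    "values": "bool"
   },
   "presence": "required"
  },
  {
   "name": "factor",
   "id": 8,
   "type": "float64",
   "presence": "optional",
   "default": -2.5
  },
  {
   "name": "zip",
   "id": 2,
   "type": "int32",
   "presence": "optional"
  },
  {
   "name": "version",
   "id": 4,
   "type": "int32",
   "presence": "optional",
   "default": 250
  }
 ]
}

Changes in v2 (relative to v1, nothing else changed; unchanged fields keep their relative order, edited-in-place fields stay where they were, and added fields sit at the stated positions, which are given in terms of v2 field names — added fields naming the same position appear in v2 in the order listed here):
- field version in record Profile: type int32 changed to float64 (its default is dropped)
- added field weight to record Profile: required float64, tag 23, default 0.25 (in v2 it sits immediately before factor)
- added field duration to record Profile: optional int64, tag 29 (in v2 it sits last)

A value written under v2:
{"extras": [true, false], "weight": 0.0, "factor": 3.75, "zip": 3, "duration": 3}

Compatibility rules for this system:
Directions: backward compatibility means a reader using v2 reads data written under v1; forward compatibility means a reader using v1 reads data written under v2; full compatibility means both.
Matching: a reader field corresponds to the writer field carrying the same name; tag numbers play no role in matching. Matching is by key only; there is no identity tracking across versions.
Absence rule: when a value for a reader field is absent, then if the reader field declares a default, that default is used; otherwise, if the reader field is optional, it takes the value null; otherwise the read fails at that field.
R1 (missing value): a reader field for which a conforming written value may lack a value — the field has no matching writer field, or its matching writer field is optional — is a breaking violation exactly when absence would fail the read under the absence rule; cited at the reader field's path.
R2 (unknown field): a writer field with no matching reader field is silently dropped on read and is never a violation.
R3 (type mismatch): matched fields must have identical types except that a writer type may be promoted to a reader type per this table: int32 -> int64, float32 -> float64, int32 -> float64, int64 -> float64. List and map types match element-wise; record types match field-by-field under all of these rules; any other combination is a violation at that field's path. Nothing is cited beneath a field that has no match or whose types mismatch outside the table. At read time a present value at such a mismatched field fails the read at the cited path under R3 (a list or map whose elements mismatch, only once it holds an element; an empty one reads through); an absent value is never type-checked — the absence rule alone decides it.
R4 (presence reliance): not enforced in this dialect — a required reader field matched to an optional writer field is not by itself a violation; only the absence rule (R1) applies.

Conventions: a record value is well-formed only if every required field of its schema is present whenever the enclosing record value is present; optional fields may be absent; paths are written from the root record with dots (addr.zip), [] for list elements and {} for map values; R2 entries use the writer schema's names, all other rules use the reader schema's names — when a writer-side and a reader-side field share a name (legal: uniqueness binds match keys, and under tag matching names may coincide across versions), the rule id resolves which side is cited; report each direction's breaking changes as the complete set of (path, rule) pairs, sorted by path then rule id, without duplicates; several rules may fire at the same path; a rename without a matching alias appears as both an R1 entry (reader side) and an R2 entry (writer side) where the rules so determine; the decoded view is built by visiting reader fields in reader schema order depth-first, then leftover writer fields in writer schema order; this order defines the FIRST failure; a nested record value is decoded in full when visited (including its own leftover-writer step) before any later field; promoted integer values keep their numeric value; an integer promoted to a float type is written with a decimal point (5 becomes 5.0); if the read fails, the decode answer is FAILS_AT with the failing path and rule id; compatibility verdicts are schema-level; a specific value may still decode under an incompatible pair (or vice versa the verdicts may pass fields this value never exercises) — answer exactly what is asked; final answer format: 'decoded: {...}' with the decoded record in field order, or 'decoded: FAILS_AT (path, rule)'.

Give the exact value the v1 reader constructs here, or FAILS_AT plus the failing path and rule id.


the writer's type comes first in each Profile pair
decode (reader v1):
  extras := [true, false]
  factor := 3.75
  zip := 3
  version := 250 (absent -> default)
  writer weight: unknown -> dropped
  writer duration: unknown -> dropped
  => decoded: {"extras": [true, false], "factor": 3.75, "zip": 3, "version": 250}
ruling out the remaining Profile differences:
  field version in record Profile: type int32 changed to float64 (its default is dropped) -> a verdict-level change on Profile — the shown value reads the same
  added field duration to record Profile: optional int64, tag 29 (in v2 it sits last) -> inert under this dialect — no rule fires on Profile and the result does not move
  added field weight to record Profile: required float64, tag 23, default 0.25 (in v2 it sits immediately before factor) -> inert under this dialect — no rule fires on Profile and the result does not move

decoded: {"extras": [true, false], "factor": 3.75, "zip": 3, "version": 250}


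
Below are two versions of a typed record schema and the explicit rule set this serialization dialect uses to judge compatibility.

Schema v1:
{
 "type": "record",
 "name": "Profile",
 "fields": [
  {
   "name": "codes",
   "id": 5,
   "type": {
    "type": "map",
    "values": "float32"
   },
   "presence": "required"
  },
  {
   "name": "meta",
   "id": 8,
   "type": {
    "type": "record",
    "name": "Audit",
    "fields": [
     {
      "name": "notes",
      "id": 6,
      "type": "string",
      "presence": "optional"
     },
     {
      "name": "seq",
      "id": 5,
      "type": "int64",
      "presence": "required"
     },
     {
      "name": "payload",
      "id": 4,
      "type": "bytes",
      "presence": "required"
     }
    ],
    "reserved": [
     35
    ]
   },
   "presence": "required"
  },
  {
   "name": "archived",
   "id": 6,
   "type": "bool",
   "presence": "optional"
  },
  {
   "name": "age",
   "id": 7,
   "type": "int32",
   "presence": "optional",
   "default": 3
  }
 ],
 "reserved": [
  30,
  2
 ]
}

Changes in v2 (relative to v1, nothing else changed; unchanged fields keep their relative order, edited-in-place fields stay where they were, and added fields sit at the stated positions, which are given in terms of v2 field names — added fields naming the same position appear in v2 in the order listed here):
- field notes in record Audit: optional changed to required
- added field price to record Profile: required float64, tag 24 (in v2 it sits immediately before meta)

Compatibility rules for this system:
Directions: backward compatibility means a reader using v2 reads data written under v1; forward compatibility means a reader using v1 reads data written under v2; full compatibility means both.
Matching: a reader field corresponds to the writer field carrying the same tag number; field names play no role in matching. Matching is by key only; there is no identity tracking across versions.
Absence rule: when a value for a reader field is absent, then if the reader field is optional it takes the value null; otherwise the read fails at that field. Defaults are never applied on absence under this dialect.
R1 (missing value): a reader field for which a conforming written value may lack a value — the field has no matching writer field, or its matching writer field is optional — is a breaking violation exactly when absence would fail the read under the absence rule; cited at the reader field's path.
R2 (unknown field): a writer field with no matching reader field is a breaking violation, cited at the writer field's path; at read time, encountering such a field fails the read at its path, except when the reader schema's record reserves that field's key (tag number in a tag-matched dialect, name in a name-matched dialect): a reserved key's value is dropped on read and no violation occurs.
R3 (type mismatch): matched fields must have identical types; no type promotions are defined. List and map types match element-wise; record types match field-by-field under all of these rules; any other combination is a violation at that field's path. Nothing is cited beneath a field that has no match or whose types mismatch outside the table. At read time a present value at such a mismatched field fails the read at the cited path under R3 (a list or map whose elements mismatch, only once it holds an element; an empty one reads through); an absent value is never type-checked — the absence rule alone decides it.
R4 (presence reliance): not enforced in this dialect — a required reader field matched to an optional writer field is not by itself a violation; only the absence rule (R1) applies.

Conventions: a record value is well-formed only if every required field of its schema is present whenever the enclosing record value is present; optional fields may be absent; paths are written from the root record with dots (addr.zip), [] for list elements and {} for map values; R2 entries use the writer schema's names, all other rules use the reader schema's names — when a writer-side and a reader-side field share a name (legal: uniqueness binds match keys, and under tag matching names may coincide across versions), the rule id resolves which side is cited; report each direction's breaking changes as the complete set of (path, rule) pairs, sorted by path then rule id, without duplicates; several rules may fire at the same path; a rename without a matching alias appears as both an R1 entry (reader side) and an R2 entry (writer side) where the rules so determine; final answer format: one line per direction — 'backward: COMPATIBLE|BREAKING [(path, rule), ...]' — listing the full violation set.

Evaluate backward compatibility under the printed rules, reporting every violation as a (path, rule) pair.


each type pair in Profile: writer, then reader
backward for Profile (reader v2, writer v1):
  codes: paired with writer codes (map<string, float32> -> map<string, float32>; writer required)
  no writer field matches reader price
  meta: paired with writer meta (Audit -> Audit; writer required)
  archived: paired with writer archived (bool -> bool; writer optional)
  age: paired with writer age (int32 -> int32; writer optional)
  meta.notes: paired with writer meta.notes (string -> string; writer optional)
  meta.seq: paired with writer meta.seq (int64 -> int64; writer required)
  meta.payload: paired with writer meta.payload (bytes -> bytes; writer required)
  rule R1 violated at meta.notes
  rule R1 violated at price
  => backward verdict for Profile: BREAKING, 2 violation(s)

backward: BREAKING [(meta.notes, R1), (price, R1)]


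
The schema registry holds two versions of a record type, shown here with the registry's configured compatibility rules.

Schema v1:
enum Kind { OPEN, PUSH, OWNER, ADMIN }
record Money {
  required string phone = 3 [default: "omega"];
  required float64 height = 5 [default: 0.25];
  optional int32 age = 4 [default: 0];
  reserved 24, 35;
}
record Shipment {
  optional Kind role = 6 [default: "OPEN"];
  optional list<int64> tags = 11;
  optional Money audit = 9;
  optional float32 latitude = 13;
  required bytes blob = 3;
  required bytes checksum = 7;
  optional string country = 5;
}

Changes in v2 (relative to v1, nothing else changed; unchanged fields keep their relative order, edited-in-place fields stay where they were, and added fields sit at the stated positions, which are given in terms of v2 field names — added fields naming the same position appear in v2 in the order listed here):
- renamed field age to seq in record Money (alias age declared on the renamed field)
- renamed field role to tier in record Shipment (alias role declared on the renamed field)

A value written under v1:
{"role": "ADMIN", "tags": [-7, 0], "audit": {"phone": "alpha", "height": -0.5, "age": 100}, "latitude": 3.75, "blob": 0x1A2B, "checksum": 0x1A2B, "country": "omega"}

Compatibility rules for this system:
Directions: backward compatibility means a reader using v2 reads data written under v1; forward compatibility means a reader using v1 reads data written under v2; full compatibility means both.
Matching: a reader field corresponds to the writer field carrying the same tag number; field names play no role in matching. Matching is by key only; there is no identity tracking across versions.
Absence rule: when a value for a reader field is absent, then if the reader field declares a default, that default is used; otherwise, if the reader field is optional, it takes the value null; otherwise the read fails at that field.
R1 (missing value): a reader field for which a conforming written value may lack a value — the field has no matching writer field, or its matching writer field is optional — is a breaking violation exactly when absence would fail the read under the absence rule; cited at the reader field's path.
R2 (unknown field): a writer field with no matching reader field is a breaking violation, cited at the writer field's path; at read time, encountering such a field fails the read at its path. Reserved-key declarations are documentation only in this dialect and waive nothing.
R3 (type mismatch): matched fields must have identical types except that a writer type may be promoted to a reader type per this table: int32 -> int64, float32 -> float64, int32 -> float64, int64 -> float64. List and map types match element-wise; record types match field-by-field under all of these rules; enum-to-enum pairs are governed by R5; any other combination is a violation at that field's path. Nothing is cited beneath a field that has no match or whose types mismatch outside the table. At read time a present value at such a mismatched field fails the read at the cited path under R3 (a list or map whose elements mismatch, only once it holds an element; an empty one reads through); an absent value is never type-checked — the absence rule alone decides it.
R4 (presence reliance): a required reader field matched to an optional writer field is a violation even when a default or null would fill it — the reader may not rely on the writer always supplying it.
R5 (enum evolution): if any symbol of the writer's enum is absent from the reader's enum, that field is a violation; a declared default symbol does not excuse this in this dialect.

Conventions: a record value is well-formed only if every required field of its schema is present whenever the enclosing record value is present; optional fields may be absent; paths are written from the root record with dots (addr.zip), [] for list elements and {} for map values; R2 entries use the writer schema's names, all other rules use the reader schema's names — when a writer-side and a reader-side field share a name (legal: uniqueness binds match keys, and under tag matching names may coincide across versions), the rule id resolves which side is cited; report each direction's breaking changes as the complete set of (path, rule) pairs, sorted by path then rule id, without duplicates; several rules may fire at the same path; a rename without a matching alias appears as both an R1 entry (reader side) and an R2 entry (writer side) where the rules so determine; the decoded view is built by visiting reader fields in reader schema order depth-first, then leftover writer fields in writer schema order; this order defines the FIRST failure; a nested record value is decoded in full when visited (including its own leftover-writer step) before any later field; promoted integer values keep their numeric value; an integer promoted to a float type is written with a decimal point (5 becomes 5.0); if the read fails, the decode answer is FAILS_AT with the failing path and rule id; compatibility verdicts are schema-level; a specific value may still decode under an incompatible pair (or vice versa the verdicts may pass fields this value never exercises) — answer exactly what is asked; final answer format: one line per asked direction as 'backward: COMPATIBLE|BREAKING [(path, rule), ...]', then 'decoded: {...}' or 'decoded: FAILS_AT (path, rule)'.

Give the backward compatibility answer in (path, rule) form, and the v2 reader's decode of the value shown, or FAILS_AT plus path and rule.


arrows below run writer -> reader for Shipment
backward pass over Shipment, reader schema v2, writer schema v1:
  Kind -> Kind, writer optional: tier aligns to role
  list<int64> -> list<int64>, writer optional: tags aligns to tags
  Money -> Money, writer optional: audit aligns to audit
  float32 -> float32, writer optional: latitude aligns to latitude
  bytes -> bytes, writer required: blob aligns to blob
  bytes -> bytes, writer required: checksum aligns to checksum
  string -> string, writer optional: country aligns to country
  string -> string, writer required: audit.phone aligns to audit.phone
  float64 -> float64, writer required: audit.height aligns to audit.height
  int32 -> int32, writer optional: audit.seq aligns to audit.age
  => no violations; backward on Shipment: COMPATIBLE
decode walk for Shipment under reader schema v2:
  tier := "ADMIN" (from writer role)
  tags := [-7, 0]
  audit.phone := "alpha"
  audit.height := -0.5
  audit.seq := 100 (from writer age)
  latitude := 3.75
  blob := 0x1A2B
  checksum := 0x1A2B
  country := "omega"
  => decoded: {"tier": "ADMIN", "tags": [-7, 0], "audit": {"phone": "alpha", "height": -0.5, "seq": 100}, "latitude": 3.75, "blob": 0x1A2B, "checksum": 0x1A2B, "country": "omega"}

backward: COMPATIBLE []; decoded: {"tier": "ADMIN", "tags": [-7, 0], "audit": {"phone": "alpha", "height": -0.5, "seq": 100}, "latitude": 3.75, "blob": 0x1A2B, "checksum": 0x1A2B, "country": "omega"}


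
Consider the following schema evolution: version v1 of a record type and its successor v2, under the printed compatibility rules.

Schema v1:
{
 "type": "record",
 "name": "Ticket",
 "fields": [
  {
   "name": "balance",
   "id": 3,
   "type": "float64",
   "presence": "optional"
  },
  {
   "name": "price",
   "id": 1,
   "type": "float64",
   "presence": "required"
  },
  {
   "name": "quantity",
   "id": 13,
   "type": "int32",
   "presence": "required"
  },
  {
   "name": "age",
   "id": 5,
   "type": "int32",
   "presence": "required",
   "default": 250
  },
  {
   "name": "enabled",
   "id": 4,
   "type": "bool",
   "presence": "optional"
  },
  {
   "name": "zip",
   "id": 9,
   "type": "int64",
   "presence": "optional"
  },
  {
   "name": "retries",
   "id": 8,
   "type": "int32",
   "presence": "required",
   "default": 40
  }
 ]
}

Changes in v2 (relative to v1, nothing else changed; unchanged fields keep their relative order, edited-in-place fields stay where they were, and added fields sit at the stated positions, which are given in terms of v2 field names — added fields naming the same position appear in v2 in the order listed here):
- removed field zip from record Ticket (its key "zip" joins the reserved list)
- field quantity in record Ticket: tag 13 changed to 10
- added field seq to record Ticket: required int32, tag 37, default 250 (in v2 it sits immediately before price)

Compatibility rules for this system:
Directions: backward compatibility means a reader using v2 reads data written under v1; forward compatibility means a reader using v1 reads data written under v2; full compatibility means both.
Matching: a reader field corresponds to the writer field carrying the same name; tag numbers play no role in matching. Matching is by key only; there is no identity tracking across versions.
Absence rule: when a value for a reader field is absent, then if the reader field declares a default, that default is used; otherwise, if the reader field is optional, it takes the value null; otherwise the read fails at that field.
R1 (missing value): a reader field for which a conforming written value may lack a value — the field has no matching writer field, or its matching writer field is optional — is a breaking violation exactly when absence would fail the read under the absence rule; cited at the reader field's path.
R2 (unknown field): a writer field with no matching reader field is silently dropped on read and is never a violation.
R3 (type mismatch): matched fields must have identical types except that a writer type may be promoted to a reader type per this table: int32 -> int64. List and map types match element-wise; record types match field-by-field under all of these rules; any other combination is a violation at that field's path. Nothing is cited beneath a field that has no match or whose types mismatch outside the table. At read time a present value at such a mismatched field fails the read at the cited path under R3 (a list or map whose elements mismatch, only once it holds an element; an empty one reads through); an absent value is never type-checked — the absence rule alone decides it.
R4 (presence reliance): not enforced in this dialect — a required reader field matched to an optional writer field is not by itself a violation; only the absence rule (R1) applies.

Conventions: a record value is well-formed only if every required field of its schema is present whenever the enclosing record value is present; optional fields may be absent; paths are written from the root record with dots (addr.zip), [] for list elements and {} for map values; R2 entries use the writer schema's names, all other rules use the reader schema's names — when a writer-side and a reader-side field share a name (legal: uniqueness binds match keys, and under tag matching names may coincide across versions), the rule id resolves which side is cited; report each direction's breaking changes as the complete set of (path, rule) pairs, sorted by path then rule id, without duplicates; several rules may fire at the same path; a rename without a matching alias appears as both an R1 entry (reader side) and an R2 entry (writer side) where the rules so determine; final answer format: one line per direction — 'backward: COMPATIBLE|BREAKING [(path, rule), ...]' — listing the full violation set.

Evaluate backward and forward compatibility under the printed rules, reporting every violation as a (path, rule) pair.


each type pair in Ticket: writer, then reader
backward analysis of Ticket with v2 as reader and v1 as writer:
  balance: float64 -> float64, writer optional; from balance
  seq: no writer-side match
  price: float64 -> float64, writer required; from price
  quantity: int32 -> int32, writer required; from quantity
  age: int32 -> int32, writer required; from age
  enabled: bool -> bool, writer optional; from enabled
  retries: int32 -> int32, writer required; from retries
  writer field zip has no reader counterpart
  => backward verdict for Ticket: COMPATIBLE, no violations
forward analysis of Ticket with v1 as reader and v2 as writer:
  balance: float64 -> float64, writer optional; from balance
  price: float64 -> float64, writer required; from price
  quantity: int32 -> int32, writer required; from quantity
  age: int32 -> int32, writer required; from age
  enabled: bool -> bool, writer optional; from enabled
  zip: no writer-side match
  retries: int32 -> int32, writer required; from retries
  writer field seq has no reader counterpart
  => forward verdict for Ticket: COMPATIBLE, no violations

backward: COMPATIBLE []; forward: COMPATIBLE []


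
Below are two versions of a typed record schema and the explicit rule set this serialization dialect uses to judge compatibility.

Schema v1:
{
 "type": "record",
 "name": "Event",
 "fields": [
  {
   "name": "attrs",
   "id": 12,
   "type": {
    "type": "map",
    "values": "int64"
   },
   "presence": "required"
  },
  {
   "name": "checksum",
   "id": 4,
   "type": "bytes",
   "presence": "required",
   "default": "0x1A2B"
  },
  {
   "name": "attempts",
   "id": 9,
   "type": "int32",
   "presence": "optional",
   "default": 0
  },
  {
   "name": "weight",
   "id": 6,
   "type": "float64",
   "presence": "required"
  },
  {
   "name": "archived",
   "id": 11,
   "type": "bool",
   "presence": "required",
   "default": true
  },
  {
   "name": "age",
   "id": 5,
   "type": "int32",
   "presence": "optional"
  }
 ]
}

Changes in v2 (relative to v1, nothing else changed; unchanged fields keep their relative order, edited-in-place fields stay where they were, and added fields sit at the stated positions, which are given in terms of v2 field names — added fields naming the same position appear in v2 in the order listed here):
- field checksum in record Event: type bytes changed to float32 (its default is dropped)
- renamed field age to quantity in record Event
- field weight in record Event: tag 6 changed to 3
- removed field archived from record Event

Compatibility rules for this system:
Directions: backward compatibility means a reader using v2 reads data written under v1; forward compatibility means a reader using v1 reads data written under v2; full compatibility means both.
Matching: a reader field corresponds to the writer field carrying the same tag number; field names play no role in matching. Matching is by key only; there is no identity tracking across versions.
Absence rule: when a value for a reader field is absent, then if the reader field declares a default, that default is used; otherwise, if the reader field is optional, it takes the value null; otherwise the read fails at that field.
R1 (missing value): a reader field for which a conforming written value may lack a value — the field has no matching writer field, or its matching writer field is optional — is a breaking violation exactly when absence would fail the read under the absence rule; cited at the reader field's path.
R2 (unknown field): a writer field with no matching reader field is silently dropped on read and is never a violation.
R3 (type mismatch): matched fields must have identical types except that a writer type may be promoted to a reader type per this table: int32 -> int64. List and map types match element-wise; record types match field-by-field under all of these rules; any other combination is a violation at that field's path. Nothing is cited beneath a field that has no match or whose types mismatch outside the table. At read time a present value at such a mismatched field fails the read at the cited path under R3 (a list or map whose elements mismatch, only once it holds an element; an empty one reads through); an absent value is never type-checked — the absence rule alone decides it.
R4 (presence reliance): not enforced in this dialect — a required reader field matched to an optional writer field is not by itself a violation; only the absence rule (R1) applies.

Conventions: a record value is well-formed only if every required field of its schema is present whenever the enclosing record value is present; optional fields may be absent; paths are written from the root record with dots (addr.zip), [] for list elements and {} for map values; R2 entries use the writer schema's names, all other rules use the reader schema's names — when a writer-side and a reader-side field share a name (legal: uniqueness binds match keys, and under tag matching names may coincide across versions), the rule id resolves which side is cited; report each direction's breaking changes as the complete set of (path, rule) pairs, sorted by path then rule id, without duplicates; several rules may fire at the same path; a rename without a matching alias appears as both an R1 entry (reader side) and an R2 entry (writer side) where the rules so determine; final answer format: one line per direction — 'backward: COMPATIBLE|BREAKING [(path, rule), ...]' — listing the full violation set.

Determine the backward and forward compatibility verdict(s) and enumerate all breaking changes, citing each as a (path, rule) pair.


arrows below run writer -> reader for Event
backward for Event (reader v2, writer v1):
  writer required, map<string, int64> -> map<string, int64>: reader attrs maps from writer attrs
  writer required, bytes -> float32: reader checksum maps from writer checksum
  writer optional, int32 -> int32: reader attempts maps from writer attempts
  weight: no writer match
  writer optional, int32 -> int32: reader quantity maps from writer age
  writer field weight has no reader counterpart
  writer field archived has no reader counterpart
  breaking: (checksum, R3)
  breaking: (weight, R1)
  => 2 violation(s): backward is BREAKING for Event
forward for Event (reader v1, writer v2):
  writer required, map<string, int64> -> map<string, int64>: reader attrs maps from writer attrs
  writer required, float32 -> bytes: reader checksum maps from writer checksum
  writer optional, int32 -> int32: reader attempts maps from writer attempts
  weight: no writer match
  archived: no writer match
  writer optional, int32 -> int32: reader age maps from writer quantity
  writer field weight has no reader counterpart
  breaking: (checksum, R3)
  breaking: (weight, R1)
  => 2 violation(s): forward is BREAKING for Event

backward: BREAKING [(checksum, R3), (weight, R1)]; forward: BREAKING [(checksum, R3), (weight, R1)]


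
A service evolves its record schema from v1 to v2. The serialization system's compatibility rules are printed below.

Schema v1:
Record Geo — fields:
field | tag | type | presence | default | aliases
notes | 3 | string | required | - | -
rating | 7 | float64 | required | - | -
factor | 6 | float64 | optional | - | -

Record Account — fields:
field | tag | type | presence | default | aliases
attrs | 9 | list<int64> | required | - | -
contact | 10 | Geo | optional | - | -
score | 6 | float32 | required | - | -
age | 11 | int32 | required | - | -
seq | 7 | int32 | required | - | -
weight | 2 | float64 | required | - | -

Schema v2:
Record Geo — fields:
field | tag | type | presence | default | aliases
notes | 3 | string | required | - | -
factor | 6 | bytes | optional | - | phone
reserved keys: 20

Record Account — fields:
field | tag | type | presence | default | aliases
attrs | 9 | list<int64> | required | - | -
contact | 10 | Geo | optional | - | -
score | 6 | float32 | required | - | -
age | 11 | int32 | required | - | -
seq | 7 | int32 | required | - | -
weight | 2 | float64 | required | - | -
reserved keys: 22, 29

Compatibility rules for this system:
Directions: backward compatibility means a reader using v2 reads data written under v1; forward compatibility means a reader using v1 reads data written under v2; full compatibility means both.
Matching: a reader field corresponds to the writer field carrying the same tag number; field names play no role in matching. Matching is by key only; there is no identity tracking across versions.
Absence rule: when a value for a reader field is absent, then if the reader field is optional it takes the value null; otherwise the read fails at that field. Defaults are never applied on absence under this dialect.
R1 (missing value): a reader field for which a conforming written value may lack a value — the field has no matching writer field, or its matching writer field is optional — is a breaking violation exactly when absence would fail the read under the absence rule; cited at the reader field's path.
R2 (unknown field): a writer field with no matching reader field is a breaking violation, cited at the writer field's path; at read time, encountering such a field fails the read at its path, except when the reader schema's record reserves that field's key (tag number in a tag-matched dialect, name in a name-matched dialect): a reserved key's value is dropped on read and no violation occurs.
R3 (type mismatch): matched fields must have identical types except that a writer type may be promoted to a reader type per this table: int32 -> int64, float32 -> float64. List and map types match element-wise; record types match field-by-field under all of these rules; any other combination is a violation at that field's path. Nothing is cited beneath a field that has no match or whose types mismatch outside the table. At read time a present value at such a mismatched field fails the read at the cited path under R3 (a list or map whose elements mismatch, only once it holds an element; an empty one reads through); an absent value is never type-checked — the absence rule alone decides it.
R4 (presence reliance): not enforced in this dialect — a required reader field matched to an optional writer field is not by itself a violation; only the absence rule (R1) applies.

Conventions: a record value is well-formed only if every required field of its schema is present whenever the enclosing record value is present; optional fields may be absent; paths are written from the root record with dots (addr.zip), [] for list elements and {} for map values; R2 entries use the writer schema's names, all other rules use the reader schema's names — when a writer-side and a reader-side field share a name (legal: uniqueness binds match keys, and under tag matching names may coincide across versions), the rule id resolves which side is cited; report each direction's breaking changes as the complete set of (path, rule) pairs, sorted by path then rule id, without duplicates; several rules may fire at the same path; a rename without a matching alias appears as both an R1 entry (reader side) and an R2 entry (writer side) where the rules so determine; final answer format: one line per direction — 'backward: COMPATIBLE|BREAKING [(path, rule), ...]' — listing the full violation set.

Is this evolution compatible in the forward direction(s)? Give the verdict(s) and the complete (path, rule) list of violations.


each type pair in Account: writer, then reader
checking forward for Account: reader v1 against writer v2:
  writer required, list<int64> -> list<int64>: reader attrs maps from writer attrs
  writer optional, Geo -> Geo: reader contact maps from writer contact
  writer required, float32 -> float32: reader score maps from writer score
  writer required, int32 -> int32: reader age maps from writer age
  writer required, int32 -> int32: reader seq maps from writer seq
  writer required, float64 -> float64: reader weight maps from writer weight
  writer required, string -> string: reader contact.notes maps from writer contact.notes
  contact.rating: no writer match
  writer optional, bytes -> float64: reader contact.factor maps from writer contact.factor
  violation R3 at contact.factor
  violation R1 at contact.rating
  => forward: BREAKING (2)

forward: BREAKING [(contact.factor, R3), (contact.rating, R1)]


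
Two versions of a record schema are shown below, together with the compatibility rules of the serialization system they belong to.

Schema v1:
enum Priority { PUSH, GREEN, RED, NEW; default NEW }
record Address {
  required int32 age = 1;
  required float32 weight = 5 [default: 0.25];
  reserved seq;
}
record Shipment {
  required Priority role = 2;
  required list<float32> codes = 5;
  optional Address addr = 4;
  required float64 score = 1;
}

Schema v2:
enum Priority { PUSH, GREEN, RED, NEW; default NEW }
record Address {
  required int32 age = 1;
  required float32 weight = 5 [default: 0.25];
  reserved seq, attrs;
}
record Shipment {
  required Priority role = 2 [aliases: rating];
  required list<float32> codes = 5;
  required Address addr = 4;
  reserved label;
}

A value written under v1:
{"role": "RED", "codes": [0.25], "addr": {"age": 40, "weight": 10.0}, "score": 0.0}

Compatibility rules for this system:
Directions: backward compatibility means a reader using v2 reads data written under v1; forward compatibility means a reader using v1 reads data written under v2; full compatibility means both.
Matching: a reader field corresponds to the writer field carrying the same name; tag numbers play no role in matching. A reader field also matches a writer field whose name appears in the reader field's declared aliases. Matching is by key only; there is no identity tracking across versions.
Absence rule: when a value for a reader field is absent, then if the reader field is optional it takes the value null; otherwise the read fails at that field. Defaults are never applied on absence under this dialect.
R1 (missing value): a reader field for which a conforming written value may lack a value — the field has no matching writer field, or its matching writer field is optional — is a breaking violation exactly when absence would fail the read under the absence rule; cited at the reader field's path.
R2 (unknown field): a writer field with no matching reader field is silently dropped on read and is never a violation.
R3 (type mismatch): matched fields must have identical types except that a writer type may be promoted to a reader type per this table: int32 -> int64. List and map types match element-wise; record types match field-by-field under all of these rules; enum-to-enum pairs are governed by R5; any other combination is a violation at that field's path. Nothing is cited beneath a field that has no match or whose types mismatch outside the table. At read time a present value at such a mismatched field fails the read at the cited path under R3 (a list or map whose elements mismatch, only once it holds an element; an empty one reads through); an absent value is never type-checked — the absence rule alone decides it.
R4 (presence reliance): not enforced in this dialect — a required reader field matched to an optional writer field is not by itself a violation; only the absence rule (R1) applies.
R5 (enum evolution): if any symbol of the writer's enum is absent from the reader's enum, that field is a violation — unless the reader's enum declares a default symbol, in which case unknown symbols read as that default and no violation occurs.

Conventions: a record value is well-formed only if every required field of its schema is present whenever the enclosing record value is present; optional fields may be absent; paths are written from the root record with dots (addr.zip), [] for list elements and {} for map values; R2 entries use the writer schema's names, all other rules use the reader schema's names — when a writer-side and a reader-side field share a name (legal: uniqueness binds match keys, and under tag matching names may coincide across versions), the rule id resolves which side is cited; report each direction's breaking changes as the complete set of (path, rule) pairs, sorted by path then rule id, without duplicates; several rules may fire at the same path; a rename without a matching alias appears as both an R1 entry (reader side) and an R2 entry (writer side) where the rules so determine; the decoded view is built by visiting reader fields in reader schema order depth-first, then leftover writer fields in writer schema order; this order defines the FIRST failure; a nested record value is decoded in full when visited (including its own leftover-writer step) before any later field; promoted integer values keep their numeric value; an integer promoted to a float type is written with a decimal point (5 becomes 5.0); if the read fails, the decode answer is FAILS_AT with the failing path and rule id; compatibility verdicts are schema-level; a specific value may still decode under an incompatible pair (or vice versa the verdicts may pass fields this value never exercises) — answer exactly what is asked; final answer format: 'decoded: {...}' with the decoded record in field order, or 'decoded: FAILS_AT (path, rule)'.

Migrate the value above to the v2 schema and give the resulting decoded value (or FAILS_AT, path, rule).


decoded: {"role": "RED", "codes": [0.25], "addr": {"age": 40, "weight": 10.0}}

in Shipment below, arrows point writer -> reader
decode (reader v2):
  role := "RED"
  codes := [0.25]
  addr.age := 40
  addr.weight := 10.0
  writer score: unmatched, discarded
  => decoded: {"role": "RED", "codes": [0.25], "addr": {"age": 40, "weight": 10.0}}
ruling out the remaining Shipment differences:
  field addr in record Shipment: optional changed to required -> shifts the Shipment verdicts, not this decode
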